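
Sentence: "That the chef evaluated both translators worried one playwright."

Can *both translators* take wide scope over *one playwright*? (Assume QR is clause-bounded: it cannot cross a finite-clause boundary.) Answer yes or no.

No

Structurally, *both translators* is inside the sentential subject *that the chef evaluated both translators*.
Sentential subjects are islands: a quantifier inside the subject clause cannot raise over the matrix predicate.
There is no licit LF on which *both translators* c-commands *one playwright*.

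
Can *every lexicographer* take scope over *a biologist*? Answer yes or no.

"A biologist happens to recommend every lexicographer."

Yes

*every lexicographer* is inside a raising infinitive, which is transparent to QR (no CP barrier), so it behaves as a matrix argument.
With no island boundary between them, the object can take inverse scope over the subject via ordinary QR within the clause.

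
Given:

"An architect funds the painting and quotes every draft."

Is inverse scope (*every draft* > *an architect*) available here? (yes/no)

Structurally, *every draft* is inside one conjunct of the coordinate structure (*quotes every draft*).
QR out of a conjunct would have to apply non-ATB, which the CSC forbids.
So *every draft* cannot raise high enough to outscope *an architect*; only the surface ordering *an architect* > *every draft* is available.
(Only the surface reading survives: one fixed architect with respect to all the relevant drafts.)

No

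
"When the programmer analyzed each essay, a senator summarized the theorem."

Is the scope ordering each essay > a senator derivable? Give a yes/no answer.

No

The DP *each essay* is contained in the adjunct clause *when the programmer analyzed each essay*.
Adjuncts are opaque for quantifier raising; a quantifier in an adjunct stays inside it.
There is no licit LF on which *each essay* c-commands *a senator*.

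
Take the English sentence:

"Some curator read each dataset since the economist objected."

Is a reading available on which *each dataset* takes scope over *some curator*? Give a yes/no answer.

*each dataset* is a matrix argument; the adjunct is an island but the target quantifier is outside it.
QR within a single clause is free, so the lower quantifier may take scope over the higher one.
Both orderings are possible: *some curator* > *each dataset* and *each dataset* > *some curator*.

Yes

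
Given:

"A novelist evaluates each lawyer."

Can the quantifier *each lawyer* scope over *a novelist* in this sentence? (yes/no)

Yes

*a novelist* and *each lawyer* are co-arguments of the matrix verb, with nothing but a clause-internal boundary between them.
No island intervenes, so both surface and inverse scope are derivable.
So *each lawyer* > *a novelist* is among the available readings.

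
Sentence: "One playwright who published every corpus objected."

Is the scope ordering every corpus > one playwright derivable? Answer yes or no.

No

The target quantifier *every corpus* is part of the relative clause *who published every corpus*.
Quantifiers inside a relative clause are trapped there; the RC boundary blocks QR.
*every corpus* > *one playwright* would require crossing that boundary, which is illicit.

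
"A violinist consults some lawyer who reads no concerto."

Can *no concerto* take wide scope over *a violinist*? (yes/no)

*no concerto* is embedded in the relative clause *who reads no concerto* modifying *some lawyer*.
A relative clause is a scope island — quantifier raising cannot cross its boundary.
Hence only narrow scope for *no concerto* (under *a violinist*) survives.

No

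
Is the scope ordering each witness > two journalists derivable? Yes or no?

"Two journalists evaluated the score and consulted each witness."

No

*each witness* occurs within one conjunct of the coordinate structure (*consulted each witness*).
Coordinate structures are islands for non-across-the-board movement, QR included.
So the wide-scope reading for *each witness* is blocked.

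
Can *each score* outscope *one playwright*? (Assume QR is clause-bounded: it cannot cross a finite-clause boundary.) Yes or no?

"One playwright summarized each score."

Yes

*each score* and *one playwright* are in the same minimal clause.
QR within a single clause is free, so the lower quantifier may take scope over the higher one.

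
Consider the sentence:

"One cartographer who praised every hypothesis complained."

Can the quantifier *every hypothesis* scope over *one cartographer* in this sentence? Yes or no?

*every hypothesis* is embedded in the relative clause *who praised every hypothesis*.
Quantifiers inside a relative clause are trapped there; the RC boundary blocks QR.
*every hypothesis* > *one cartographer* would require crossing that boundary, which is illicit.
(Only the surface reading survives: one fixed cartographer with respect to all the relevant hypotheses.)

No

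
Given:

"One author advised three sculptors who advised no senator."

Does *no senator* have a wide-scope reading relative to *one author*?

The DP *no senator* is contained in the relative clause *who advised no senator* modifying *three sculptors*.
The relative clause forms an island for QR, so the quantifier is confined to the head noun's restrictor.
Hence only narrow scope for *no senator* (under *one author*) survives.
(Only the surface reading survives: one fixed author with respect to all the relevant senators.)

No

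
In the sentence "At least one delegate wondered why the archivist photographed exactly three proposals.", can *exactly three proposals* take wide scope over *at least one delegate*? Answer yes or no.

No

*exactly three proposals* sits inside the embedded question *why the archivist photographed exactly three proposals*.
QR across an interrogative CP boundary is ruled out as a wh-island violation.
Hence only narrow scope for *exactly three proposals* (under *at least one delegate*) survives.
(Only the surface reading survives: one fixed delegate with respect to all the relevant proposals.)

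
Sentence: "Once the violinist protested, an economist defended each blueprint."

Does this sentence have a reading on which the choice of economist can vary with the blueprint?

The described interpretation is the *each blueprint* > *an economist* scoping.
The adjunct clause does not contain *each blueprint*, which is the matrix object.
Since no island is crossed, the inverse ordering is licensed alongside surface scope.

Yes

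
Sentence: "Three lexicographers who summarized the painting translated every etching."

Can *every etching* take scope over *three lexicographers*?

Yes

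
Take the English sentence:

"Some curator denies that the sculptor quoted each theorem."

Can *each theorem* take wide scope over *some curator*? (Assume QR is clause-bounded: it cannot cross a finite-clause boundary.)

The DP *each theorem* is contained in the finite complement clause *that the sculptor quoted each theorem*.
QR is clause-bounded, so the finite complement is a scope island for the embedded quantifier.
*each theorem* > *some curator* would require crossing that boundary, which is illicit.

No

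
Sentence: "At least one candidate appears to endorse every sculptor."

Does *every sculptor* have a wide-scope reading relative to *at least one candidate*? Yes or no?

Infinitival complements of raising predicates do not block QR; *every sculptor* and *at least one candidate* are effectively clausemates.
QR within a single clause is free, so the lower quantifier may take scope over the higher one.

Yes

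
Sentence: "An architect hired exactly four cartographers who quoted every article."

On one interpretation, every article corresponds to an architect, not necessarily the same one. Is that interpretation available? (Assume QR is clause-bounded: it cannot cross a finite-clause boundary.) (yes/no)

No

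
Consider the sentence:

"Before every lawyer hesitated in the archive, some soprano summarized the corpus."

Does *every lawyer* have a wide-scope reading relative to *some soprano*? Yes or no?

No

The DP *every lawyer* is contained in the adjunct clause *before every lawyer hesitated in the archive*.
Adverbial clauses are not L-marked, so they are barriers for QR — the quantifier cannot escape the adjunct.
So the wide-scope reading for *every lawyer* is blocked.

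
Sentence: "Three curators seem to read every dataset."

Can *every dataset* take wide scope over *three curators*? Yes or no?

Yes

Infinitival complements of raising predicates do not block QR; *every dataset* and *three curators* are effectively clausemates.
Ordinary QR to a clause-peripheral position gives the wide-scope LF for the lower DP.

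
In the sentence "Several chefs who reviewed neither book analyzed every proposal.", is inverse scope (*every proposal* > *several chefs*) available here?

*every proposal* is a matrix argument; only *several chefs* is modified by the relative clause *who reviewed neither book*, so the RC island is irrelevant to the target quantifier.
QR within a single clause is free, so the lower quantifier may take scope over the higher one.

Yes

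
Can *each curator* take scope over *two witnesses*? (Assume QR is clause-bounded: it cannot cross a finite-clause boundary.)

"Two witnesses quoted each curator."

*two witnesses* and *each curator* are co-arguments of the matrix verb, with nothing but a clause-internal boundary between them.
Ordinary QR to a clause-peripheral position gives the wide-scope LF for the lower DP.
So *each curator* > *two witnesses* is among the available readings.

Yes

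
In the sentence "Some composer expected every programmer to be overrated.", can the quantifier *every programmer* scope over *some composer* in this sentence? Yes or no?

*every programmer* is the subject of an ECM infinitive — the infinitival complement of an ECM verb is not a scope island, so *every programmer* can raise into the matrix clause.
Clause-internal QR can adjoin the lower DP above the subject, yielding the inverse reading.
The sentence is scopally ambiguous between *some composer* > *every programmer* and *every programmer* > *some composer*.

Yes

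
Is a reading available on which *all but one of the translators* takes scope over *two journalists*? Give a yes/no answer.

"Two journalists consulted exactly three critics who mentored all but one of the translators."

No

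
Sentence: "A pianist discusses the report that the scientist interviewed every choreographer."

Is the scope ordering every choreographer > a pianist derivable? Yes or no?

No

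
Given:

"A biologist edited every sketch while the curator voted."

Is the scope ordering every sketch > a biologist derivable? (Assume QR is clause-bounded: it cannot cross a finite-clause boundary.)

Yes

Although there is an adjunct clause, *every sketch* is in the main clause, not inside the adjunct.
Nothing blocks QR of the lower DP to a position above the higher one, so inverse scope is available.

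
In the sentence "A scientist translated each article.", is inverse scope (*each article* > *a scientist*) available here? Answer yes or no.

Yes

Both DPs are arguments of the same predicate; there is no clause or island boundary between them.
Ordinary QR to a clause-peripheral position gives the wide-scope LF for the lower DP.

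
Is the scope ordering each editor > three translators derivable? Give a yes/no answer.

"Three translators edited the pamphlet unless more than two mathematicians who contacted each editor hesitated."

No

*each editor* is embedded in the relative clause *who contacted each editor*, which is itself inside the adjunct *unless more than two mathematicians who contacted each editor hesitated*.
Nested islands: the RC island is itself inside an adjunct island, so wide scope is doubly excluded.
There is no licit LF on which *each editor* c-commands *three translators*.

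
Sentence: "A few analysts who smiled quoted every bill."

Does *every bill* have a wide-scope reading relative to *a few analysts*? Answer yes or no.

Yes

*every bill* is a matrix argument; only *a few analysts* is modified by the relative clause *who smiled*, so the RC island is irrelevant to the target quantifier.
Clause-internal QR can adjoin the lower DP above the subject, yielding the inverse reading.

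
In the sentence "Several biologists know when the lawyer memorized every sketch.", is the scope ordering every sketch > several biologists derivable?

The target quantifier *every sketch* is part of the embedded question *when the lawyer memorized every sketch*.
QR across an interrogative CP boundary is ruled out as a wh-island violation.
Hence only narrow scope for *every sketch* (under *several biologists*) survives.

No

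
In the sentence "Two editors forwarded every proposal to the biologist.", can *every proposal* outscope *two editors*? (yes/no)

*two editors* and *every proposal* are co-arguments of the matrix verb, with nothing but a clause-internal boundary between them.
Clause-internal QR can adjoin the lower DP above the subject, yielding the inverse reading.

Yes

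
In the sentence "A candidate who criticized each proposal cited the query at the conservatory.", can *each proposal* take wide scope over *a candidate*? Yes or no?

No

*each proposal* occurs within the relative clause *who criticized each proposal*.
A relative clause is a scope island — quantifier raising cannot cross its boundary.
So *each proposal* cannot raise high enough to outscope *a candidate*; only the surface ordering *a candidate* > *each proposal* is available.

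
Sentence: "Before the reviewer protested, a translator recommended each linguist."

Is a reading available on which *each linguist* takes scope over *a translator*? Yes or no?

The adjunct island is irrelevant here — *each linguist* and *a translator* are both in the matrix clause.
QR within a single clause is free, so the lower quantifier may take scope over the higher one.

Yes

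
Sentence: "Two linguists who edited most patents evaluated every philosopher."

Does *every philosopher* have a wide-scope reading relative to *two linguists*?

The RC *who edited most patents* is an island, but *every philosopher* is not inside it — it is the matrix object, a clausemate of *two linguists*.
Clause-internal QR can adjoin the lower DP above the subject, yielding the inverse reading.

Yes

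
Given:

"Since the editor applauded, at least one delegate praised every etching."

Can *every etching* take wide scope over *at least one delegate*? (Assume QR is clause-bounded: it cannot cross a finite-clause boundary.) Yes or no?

Although there is an adjunct clause, *every etching* is in the main clause, not inside the adjunct.
With no island boundary between them, the object can take inverse scope over the subject via ordinary QR within the clause.

Yes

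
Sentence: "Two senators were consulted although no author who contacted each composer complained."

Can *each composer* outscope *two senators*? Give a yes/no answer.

No

*each composer* occurs within the relative clause *who contacted each composer*, which is itself inside the adjunct *although no author who contacted each composer complained*.
Even if one barrier were somehow void, the other would still block QR.
*each composer* is confined to the island and cannot take scope over *two senators*.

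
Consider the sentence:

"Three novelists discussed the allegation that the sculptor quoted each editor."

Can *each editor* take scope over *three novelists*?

Structurally, *each editor* is inside the complex NP *the allegation that the sculptor quoted each editor*.
Noun-complement clauses are scope islands (the Complex NP Constraint): a quantifier inside one cannot scope into the matrix.
So *each editor* cannot raise high enough to outscope *three novelists*; only the surface ordering *three novelists* > *each editor* is available.

No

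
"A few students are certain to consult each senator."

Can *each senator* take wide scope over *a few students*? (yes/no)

*each senator* is inside a raising infinitive, which is transparent to QR (no CP barrier), so it behaves as a matrix argument.
Since no island is crossed, the inverse ordering is licensed alongside surface scope.

Yes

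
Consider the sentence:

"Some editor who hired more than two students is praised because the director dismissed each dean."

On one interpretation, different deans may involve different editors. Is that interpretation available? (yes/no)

The described interpretation is the *each dean* > *some editor* scoping.
The DP *each dean* is contained in the adjunct clause *because the director dismissed each dean*.
Adjuncts are opaque for quantifier raising; a quantifier in an adjunct stays inside it.
*each dean* > *some editor* would require crossing that boundary, which is illicit.

No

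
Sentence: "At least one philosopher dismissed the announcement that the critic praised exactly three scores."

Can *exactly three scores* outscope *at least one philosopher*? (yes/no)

The target quantifier *exactly three scores* is part of the complex NP *the announcement that the critic praised exactly three scores*.
Since the clause is the complement of a nominal head, the CNPC blocks scope extraction.
The inverse ordering *exactly three scores* > *at least one philosopher* is therefore underivable.
(Only the surface reading survives: one fixed philosopher with respect to all the relevant scores.)

No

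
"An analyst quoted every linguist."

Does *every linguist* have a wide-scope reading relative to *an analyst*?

Yes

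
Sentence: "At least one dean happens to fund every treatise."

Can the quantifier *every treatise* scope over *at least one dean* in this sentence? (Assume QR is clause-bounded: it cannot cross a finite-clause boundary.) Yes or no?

Raising constructions are monoclausal for scope purposes; *every treatise* is not separated from *at least one dean* by any island.
QR within a single clause is free, so the lower quantifier may take scope over the higher one.
So *every treatise* > *at least one dean* is among the available readings.

Yes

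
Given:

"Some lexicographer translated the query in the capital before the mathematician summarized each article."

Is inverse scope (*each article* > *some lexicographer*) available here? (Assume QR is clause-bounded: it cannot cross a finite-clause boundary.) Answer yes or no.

No

*each article* is embedded in the adjunct clause *before the mathematician summarized each article*.
Scope out of an adjunct clause is unavailable: QR respects the adjunct-island constraint.
So the wide-scope reading for *each article* is blocked.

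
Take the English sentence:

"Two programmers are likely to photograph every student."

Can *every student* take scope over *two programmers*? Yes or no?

Infinitival complements of raising predicates do not block QR; *every student* and *two programmers* are effectively clausemates.
Ordinary QR to a clause-peripheral position gives the wide-scope LF for the lower DP.

Yes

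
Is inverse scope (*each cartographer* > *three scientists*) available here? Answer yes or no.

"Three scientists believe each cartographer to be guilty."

Yes

The ECM infinitive is scope-transparent — *each cartographer* is free to raise above *three scientists*.
Ordinary QR to a clause-peripheral position gives the wide-scope LF for the lower DP.
The sentence is scopally ambiguous between *three scientists* > *each cartographer* and *each cartographer* > *three scientists*.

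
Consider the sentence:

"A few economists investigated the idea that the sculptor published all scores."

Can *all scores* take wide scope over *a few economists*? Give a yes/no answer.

No

*all scores* occurs within the complex NP *the idea that the sculptor published all scores*.
A that-clause complement to a noun is an island; QR cannot cross the NP boundary.
There is no licit LF on which *all scores* c-commands *a few economists*.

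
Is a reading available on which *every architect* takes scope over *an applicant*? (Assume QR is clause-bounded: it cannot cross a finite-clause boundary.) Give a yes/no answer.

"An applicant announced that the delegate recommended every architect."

*every architect* is embedded in the finite complement clause *that the delegate recommended every architect*.
With QR restricted to its own tensed clause, the embedded quantifier cannot reach a matrix scope position.
*every architect* > *an applicant* would require crossing that boundary, which is illicit.
(Only the surface reading survives: one fixed applicant with respect to all the relevant architects.)

No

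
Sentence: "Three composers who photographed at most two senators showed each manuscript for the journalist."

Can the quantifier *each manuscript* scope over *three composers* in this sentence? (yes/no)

Yes

The RC *who photographed at most two senators* is an island, but *each manuscript* is not inside it — it is the matrix object, a clausemate of *three composers*.
With no island boundary between them, the object can take inverse scope over the subject via ordinary QR within the clause.
Both orderings are possible: *three composers* > *each manuscript* and *each manuscript* > *three composers*.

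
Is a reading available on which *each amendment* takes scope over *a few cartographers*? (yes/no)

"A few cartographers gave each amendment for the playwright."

Both DPs are arguments of the same predicate; there is no clause or island boundary between them.
Clause-internal QR can adjoin the lower DP above the subject, yielding the inverse reading.
So *each amendment* > *a few cartographers* is among the available readings.

Yes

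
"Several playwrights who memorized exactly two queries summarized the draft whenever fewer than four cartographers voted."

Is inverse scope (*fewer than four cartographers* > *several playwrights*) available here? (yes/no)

*fewer than four cartographers* is embedded in the adjunct clause *whenever fewer than four cartographers voted*.
Adjunct clauses are scope islands: a quantifier inside an adjunct cannot raise into the matrix clause.
*fewer than four cartographers* is confined to the island and cannot take scope over *several playwrights*.

No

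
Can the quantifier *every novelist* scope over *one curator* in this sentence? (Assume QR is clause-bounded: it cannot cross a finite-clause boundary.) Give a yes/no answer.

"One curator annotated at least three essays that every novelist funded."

No

*every novelist* is embedded in the relative clause *that every novelist funded* modifying *at least three essays*.
A relative clause is a scope island — quantifier raising cannot cross its boundary.
There is no licit LF on which *every novelist* c-commands *one curator*.
(Only the surface reading survives: one fixed curator with respect to all the relevant novelists.)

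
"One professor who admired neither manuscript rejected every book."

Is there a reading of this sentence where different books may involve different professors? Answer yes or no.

Yes

The paraphrase describes the scope ordering *every book* > *one professor*.
The relative clause *who admired neither manuscript* modifies *one professor*, but *every book* is not inside that relative clause — it is an argument of the matrix verb.
No island intervenes, so both surface and inverse scope are derivable.
So *every book* > *one professor* is among the available readings.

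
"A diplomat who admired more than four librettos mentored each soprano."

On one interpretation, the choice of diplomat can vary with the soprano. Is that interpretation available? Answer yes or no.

Yes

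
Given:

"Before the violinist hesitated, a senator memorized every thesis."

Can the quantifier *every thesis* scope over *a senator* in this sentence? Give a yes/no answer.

Yes

Neither queried DP is inside the adjunct, so the adjunct-island constraint does not apply.
With no island boundary between them, the object can take inverse scope over the subject via ordinary QR within the clause.
So *every thesis* > *a senator* is among the available readings.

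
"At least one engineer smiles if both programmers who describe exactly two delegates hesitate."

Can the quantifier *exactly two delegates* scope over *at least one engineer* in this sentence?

No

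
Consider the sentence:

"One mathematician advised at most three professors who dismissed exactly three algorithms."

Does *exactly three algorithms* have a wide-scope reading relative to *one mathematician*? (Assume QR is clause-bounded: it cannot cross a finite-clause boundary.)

*exactly three algorithms* sits inside the relative clause *who dismissed exactly three algorithms* modifying *at most three professors*.
Relative clauses block scope extraction: QR cannot target a position outside the modified NP.
*exactly three algorithms* is confined to the island and cannot take scope over *one mathematician*.

No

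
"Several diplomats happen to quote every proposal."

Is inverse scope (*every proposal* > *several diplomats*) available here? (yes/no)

*every proposal* is the object of the infinitival complement of a raising predicate; raising infinitives are transparent for QR, so the two DPs are in effect clausemates.
With no island boundary between them, the object can take inverse scope over the subject via ordinary QR within the clause.
Both orderings are possible: *several diplomats* > *every proposal* and *every proposal* > *several diplomats*.

Yes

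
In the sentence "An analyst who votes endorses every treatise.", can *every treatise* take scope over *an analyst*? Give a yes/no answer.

The relative clause *who votes* modifies *an analyst*, but *every treatise* is not inside that relative clause — it is an argument of the matrix verb.
Nothing blocks QR of the lower DP to a position above the higher one, so inverse scope is available.

Yes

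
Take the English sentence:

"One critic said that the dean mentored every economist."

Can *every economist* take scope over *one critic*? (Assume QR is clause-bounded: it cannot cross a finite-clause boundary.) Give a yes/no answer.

No

*every economist* is embedded in the finite complement clause *that the dean mentored every economist*.
With QR restricted to its own tensed clause, the embedded quantifier cannot reach a matrix scope position.
*every economist* > *one critic* would require crossing that boundary, which is illicit.
(Only the surface reading survives: one fixed critic with respect to all the relevant economists.)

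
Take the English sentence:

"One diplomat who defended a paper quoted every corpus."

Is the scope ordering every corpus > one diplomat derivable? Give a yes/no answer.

Although the sentence contains a relative clause (*who defended a paper*), *every corpus* is outside it, in the matrix VP.
With no island boundary between them, the object can take inverse scope over the subject via ordinary QR within the clause.

Yes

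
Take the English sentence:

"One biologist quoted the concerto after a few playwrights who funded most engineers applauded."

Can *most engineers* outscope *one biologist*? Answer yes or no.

The DP *most engineers* is contained in the relative clause *who funded most engineers*, which is itself inside the adjunct *after a few playwrights who funded most engineers applauded*.
Two island boundaries intervene — the relative clause and the adjunct. Either alone would block QR.
So *most engineers* cannot raise to a position above *one biologist*.
(Only the surface reading survives: one fixed biologist with respect to all the relevant engineers.)

No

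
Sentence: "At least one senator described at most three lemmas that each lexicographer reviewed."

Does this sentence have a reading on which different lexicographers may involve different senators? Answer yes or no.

No

The paraphrase describes the scope ordering *each lexicographer* > *at least one senator*.
*each lexicographer* occurs within the relative clause *that each lexicographer reviewed* modifying *at most three lemmas*.
Relative clauses are scope islands: a quantifier cannot QR out of a relative clause to take scope in the matrix clause.
The inverse ordering *each lexicographer* > *at least one senator* is therefore underivable.
(Only the surface reading survives: one fixed senator with respect to all the relevant lexicographers.)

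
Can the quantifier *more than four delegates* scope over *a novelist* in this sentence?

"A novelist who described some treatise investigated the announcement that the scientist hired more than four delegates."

*more than four delegates* occurs within the complex NP *the announcement that the scientist hired more than four delegates*.
Noun-complement clauses are scope islands (the Complex NP Constraint): a quantifier inside one cannot scope into the matrix.
There is no licit LF on which *more than four delegates* c-commands *a novelist*.

No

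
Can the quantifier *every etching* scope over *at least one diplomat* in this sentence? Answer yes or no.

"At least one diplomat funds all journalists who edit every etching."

No

*every etching* is embedded in the relative clause *who edit every etching* modifying *all journalists*.
Quantifiers inside a relative clause are trapped there; the RC boundary blocks QR.
The inverse ordering *every etching* > *at least one diplomat* is therefore underivable.
(Only the surface reading survives: one fixed diplomat with respect to all the relevant etchings.)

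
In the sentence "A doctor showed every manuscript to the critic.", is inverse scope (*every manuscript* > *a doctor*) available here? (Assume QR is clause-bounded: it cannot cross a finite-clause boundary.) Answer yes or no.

Yes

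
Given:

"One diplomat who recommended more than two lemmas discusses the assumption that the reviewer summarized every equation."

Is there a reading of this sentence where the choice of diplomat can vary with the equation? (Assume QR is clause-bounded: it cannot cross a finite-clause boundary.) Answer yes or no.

That reading corresponds to *every equation* > *one diplomat*.
*every equation* occurs within the complex NP *the assumption that the reviewer summarized every equation*.
The Complex NP Constraint bars QR out of the complement clause of a noun.
There is no licit LF on which *every equation* c-commands *one diplomat*.
(Only the surface reading survives: one fixed diplomat with respect to all the relevant equations.)

No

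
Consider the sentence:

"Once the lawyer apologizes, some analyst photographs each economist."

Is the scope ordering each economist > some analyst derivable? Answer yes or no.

Although there is an adjunct clause, *each economist* is in the main clause, not inside the adjunct.
No island intervenes, so both surface and inverse scope are derivable.
The sentence is scopally ambiguous between *some analyst* > *each economist* and *each economist* > *some analyst*.

Yes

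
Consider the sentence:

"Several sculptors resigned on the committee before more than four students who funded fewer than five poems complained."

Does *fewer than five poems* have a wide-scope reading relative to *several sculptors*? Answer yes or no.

No

*fewer than five poems* occurs within the relative clause *who funded fewer than five poems*, which is itself inside the adjunct *before more than four students who funded fewer than five poems complained*.
Both the relative clause and the enclosing adjunct are scope islands; QR cannot cross either.
So *fewer than five poems* cannot raise to a position above *several sculptors*.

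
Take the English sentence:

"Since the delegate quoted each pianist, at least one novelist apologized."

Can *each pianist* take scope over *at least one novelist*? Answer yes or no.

No

Structurally, *each pianist* is inside the adjunct clause *since the delegate quoted each pianist*.
Adverbial clauses are not L-marked, so they are barriers for QR — the quantifier cannot escape the adjunct.
The ordering *each pianist* > *at least one novelist* is therefore underivable.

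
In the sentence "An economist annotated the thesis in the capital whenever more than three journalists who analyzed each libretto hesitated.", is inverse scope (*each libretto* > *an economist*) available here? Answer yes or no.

No

*each libretto* is embedded in the relative clause *who analyzed each libretto*, which is itself inside the adjunct *whenever more than three journalists who analyzed each libretto hesitated*.
The quantifier would have to escape first the RC and then the adjunct — two independent island violations.
There is no licit LF on which *each libretto* c-commands *an economist*.
(Only the surface reading survives: one fixed economist with respect to all the relevant librettos.)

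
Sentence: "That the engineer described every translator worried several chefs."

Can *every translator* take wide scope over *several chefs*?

Structurally, *every translator* is inside the sentential subject *that the engineer described every translator*.
The Sentential Subject Constraint rules out raising the quantifier out of the that-clause subject.
So *every translator* cannot raise to a position above *several chefs*.

No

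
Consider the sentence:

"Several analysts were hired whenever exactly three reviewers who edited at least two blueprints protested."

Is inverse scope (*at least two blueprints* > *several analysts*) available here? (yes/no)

*at least two blueprints* sits inside the relative clause *who edited at least two blueprints*, which is itself inside the adjunct *whenever exactly three reviewers who edited at least two blueprints protested*.
Two island boundaries intervene — the relative clause and the adjunct. Either alone would block QR.
*at least two blueprints* > *several analysts* would require crossing that boundary, which is illicit.

No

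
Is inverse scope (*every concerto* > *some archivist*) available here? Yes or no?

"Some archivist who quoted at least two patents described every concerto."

*every concerto* is a matrix argument; only *some archivist* is modified by the relative clause *who quoted at least two patents*, so the RC island is irrelevant to the target quantifier.
QR within a single clause is free, so the lower quantifier may take scope over the higher one.

Yes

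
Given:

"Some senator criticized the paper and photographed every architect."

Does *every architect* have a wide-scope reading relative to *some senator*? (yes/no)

*every architect* occurs within one conjunct of the coordinate structure (*photographed every architect*).
Asymmetric QR out of one conjunct violates the Coordinate Structure Constraint.
So *every architect* cannot raise high enough to outscope *some senator*; only the surface ordering *some senator* > *every architect* is available.

No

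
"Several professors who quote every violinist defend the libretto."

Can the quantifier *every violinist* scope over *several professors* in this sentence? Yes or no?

No

*every violinist* is embedded in the relative clause *who quote every violinist*.
A relative clause is a scope island — quantifier raising cannot cross its boundary.
*every violinist* is confined to the island and cannot take scope over *several professors*.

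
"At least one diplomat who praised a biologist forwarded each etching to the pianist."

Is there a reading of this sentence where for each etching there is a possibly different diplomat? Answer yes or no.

Yes

The paraphrase describes the scope ordering *each etching* > *at least one diplomat*.
The RC *who praised a biologist* is an island, but *each etching* is not inside it — it is the matrix object, a clausemate of *at least one diplomat*.
Since no island is crossed, the inverse ordering is licensed alongside surface scope.
Both orderings are possible: *at least one diplomat* > *each etching* and *each etching* > *at least one diplomat*.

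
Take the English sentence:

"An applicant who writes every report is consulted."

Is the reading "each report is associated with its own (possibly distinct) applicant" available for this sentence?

The described interpretation is the *every report* > *an applicant* scoping.
The target quantifier *every report* is part of the relative clause *who writes every report*.
Quantifiers inside a relative clause are trapped there; the RC boundary blocks QR.
There is no licit LF on which *every report* c-commands *an applicant*.
(Only the surface reading survives: one fixed applicant with respect to all the relevant reports.)

No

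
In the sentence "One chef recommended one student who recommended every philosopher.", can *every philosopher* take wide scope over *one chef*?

The DP *every philosopher* is contained in the relative clause *who recommended every philosopher* modifying *one student*.
Relative clauses block scope extraction: QR cannot target a position outside the modified NP.
There is no licit LF on which *every philosopher* c-commands *one chef*.

No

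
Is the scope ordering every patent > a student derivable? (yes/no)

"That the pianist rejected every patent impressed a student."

The DP *every patent* is contained in the sentential subject *that the pianist rejected every patent*.
The subject-island constraint blocks QR out of a clausal subject.
There is no licit LF on which *every patent* c-commands *a student*.

No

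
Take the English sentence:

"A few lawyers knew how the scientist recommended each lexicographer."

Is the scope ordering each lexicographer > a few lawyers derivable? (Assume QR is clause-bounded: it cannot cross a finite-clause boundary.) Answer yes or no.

No

*each lexicographer* occurs within the embedded question *how the scientist recommended each lexicographer*.
An indirect question is a wh-island; the filled [Spec,CP] blocks QR across the CP edge.
So *each lexicographer* cannot raise to a position above *a few lawyers*.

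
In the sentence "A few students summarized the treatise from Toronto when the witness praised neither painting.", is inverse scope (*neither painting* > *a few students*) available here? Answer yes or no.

*neither painting* is embedded in the adjunct clause *when the witness praised neither painting*.
The adjunct-island constraint bars QR out of an adverbial clause.
*neither painting* > *a few students* would require crossing that boundary, which is illicit.

No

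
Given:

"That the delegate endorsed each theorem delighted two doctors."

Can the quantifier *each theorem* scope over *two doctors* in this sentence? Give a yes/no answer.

No

Structurally, *each theorem* is inside the sentential subject *that the delegate endorsed each theorem*.
Sentential subjects are islands: a quantifier inside the subject clause cannot raise over the matrix predicate.
*each theorem* is confined to the island and cannot take scope over *two doctors*.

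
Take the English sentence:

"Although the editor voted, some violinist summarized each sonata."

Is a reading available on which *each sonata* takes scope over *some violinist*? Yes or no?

Yes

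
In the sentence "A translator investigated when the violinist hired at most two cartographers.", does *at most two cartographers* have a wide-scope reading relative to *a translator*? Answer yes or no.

No

Structurally, *at most two cartographers* is inside the embedded question *when the violinist hired at most two cartographers*.
QR across an interrogative CP boundary is ruled out as a wh-island violation.
So *at most two cartographers* cannot raise high enough to outscope *a translator*; only the surface ordering *a translator* > *at most two cartographers* is available.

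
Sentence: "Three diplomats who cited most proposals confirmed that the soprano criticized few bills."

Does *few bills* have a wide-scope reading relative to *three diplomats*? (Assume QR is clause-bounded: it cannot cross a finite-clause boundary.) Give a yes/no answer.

No

*few bills* sits inside the finite complement clause *that the soprano criticized few bills*.
Given the clause-boundedness assumption, QR cannot cross the finite CP into the matrix.
*few bills* is confined to the island and cannot take scope over *three diplomats*.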